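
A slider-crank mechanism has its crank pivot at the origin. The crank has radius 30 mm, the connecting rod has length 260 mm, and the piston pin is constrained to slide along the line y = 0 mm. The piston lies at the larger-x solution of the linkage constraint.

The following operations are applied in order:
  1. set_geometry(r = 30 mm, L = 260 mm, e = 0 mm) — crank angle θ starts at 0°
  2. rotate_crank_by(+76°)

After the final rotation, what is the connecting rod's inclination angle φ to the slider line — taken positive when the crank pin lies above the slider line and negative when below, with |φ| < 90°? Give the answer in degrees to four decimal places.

6.4282

set_geometry: r = 30 mm, L = 260 mm, e = 0 mm; θ ← 0°
rotate_crank_by(+76°): θ ← 0° +76° = 76°
crank pin P = (r cos θ, r sin θ) = (7.257657, 29.108872)
h = r sin θ − e = 29.108872 − 0 = 29.108872
sin φ = h / L = 29.108872 / 260 = 0.11195720
φ = arcsin(0.11195720) = 6.428152°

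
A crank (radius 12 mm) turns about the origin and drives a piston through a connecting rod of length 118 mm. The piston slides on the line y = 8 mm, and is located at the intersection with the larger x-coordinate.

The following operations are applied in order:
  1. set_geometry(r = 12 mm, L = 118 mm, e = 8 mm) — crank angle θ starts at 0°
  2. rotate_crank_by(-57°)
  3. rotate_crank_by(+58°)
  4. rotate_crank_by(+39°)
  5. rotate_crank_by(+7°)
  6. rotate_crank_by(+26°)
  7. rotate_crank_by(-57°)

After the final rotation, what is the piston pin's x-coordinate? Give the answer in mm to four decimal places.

129.4418

set_geometry: r = 12 mm, L = 118 mm, e = 8 mm; θ ← 0°
rotate_crank_by(-57°): θ ← 0° -57° = -57°
rotate_crank_by(+58°): θ ← -57° +58° = 1°
rotate_crank_by(+39°): θ ← 1° +39° = 40°
rotate_crank_by(+7°): θ ← 40° +7° = 47°
rotate_crank_by(+26°): θ ← 47° +26° = 73°
rotate_crank_by(-57°): θ ← 73° -57° = 16°
crank pin P = (r cos θ, r sin θ) = (11.535140, 3.307648)
h = r sin θ − e = 3.307648 − 8 = -4.692352
x = r cos θ + √(L² − h²) = 11.535140 + √(13924.0 − 22.0182) = 11.535140 + 117.906666 = 129.441806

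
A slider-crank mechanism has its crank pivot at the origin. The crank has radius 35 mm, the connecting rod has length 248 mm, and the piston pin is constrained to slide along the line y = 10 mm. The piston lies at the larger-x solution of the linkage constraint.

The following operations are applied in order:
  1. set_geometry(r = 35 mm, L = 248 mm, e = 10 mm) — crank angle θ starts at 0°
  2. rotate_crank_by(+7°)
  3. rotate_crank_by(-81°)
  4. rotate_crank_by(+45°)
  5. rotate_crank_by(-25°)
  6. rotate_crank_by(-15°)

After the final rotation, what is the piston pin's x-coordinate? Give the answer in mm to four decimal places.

set_geometry: r = 35 mm, L = 248 mm, e = 10 mm; θ ← 0°
rotate_crank_by(+7°): θ ← 0° +7° = 7°
rotate_crank_by(-81°): θ ← 7° -81° = -74°
rotate_crank_by(+45°): θ ← -74° +45° = -29°
rotate_crank_by(-25°): θ ← -29° -25° = -54°
rotate_crank_by(-15°): θ ← -54° -15° = -69°
crank pin P = (r cos θ, r sin θ) = (12.542878, -32.675315)
h = r sin θ − e = -32.675315 − 10 = -42.675315
x = r cos θ + √(L² − h²) = 12.542878 + √(61504.0 − 1821.1825) = 12.542878 + 244.300670 = 256.843549

256.8435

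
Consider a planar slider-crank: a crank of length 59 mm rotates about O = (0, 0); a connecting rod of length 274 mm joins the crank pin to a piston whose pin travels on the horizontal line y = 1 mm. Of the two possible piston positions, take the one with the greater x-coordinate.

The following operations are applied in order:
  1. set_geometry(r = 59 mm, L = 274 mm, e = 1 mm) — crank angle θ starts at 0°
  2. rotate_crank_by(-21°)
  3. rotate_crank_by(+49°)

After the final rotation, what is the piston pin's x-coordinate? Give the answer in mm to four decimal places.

set_geometry: r = 59 mm, L = 274 mm, e = 1 mm; θ ← 0°
rotate_crank_by(-21°): θ ← 0° -21° = -21°
rotate_crank_by(+49°): θ ← -21° +49° = 28°
crank pin P = (r cos θ, r sin θ) = (52.093908, 27.698822)
h = r sin θ − e = 27.698822 − 1 = 26.698822
x = r cos θ + √(L² − h²) = 52.093908 + √(75076.0 − 712.8271) = 52.093908 + 272.696118 = 324.790026

324.7900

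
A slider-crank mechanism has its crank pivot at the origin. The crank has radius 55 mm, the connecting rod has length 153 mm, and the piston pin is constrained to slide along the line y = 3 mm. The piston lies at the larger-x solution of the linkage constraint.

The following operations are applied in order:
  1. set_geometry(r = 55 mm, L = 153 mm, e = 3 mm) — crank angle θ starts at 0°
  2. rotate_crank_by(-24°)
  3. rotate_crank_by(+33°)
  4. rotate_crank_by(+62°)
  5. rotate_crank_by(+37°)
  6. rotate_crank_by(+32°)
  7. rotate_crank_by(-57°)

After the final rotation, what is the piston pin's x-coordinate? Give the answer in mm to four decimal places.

150.7426

set_geometry: r = 55 mm, L = 153 mm, e = 3 mm; θ ← 0°
rotate_crank_by(-24°): θ ← 0° -24° = -24°
rotate_crank_by(+33°): θ ← -24° +33° = 9°
rotate_crank_by(+62°): θ ← 9° +62° = 71°
rotate_crank_by(+37°): θ ← 71° +37° = 108°
rotate_crank_by(+32°): θ ← 108° +32° = 140°
rotate_crank_by(-57°): θ ← 140° -57° = 83°
crank pin P = (r cos θ, r sin θ) = (6.702814, 54.590038)
h = r sin θ − e = 54.590038 − 3 = 51.590038
x = r cos θ + √(L² − h²) = 6.702814 + √(23409.0 − 2661.5321) = 6.702814 + 144.039814 = 150.742628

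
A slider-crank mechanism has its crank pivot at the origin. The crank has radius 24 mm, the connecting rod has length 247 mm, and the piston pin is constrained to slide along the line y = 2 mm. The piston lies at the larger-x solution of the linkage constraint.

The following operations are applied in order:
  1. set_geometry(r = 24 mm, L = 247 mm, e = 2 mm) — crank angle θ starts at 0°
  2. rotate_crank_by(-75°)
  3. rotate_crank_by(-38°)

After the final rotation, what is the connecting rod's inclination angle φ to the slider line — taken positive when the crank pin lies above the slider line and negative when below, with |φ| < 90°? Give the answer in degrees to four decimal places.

set_geometry: r = 24 mm, L = 247 mm, e = 2 mm; θ ← 0°
rotate_crank_by(-75°): θ ← 0° -75° = -75°
rotate_crank_by(-38°): θ ← -75° -38° = -113°
crank pin P = (r cos θ, r sin θ) = (-9.377547, -22.092116)
h = r sin θ − e = -22.092116 − 2 = -24.092116
sin φ = h / L = -24.092116 / 247 = -0.09753893
φ = arcsin(-0.09753893) = -5.597469°

-5.5975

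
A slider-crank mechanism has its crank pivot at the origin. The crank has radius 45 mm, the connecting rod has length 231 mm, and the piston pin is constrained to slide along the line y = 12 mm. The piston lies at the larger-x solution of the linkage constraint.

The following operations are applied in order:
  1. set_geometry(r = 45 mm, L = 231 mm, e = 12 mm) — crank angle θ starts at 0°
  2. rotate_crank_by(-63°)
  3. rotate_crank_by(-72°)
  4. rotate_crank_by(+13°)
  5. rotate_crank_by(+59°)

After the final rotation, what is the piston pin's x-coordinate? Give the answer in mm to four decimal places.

set_geometry: r = 45 mm, L = 231 mm, e = 12 mm; θ ← 0°
rotate_crank_by(-63°): θ ← 0° -63° = -63°
rotate_crank_by(-72°): θ ← -63° -72° = -135°
rotate_crank_by(+13°): θ ← -135° +13° = -122°
rotate_crank_by(+59°): θ ← -122° +59° = -63°
crank pin P = (r cos θ, r sin θ) = (20.429572, -40.095294)
h = r sin θ − e = -40.095294 − 12 = -52.095294
x = r cos θ + √(L² − h²) = 20.429572 + √(53361.0 − 2713.9196) = 20.429572 + 225.049062 = 245.478635

245.4786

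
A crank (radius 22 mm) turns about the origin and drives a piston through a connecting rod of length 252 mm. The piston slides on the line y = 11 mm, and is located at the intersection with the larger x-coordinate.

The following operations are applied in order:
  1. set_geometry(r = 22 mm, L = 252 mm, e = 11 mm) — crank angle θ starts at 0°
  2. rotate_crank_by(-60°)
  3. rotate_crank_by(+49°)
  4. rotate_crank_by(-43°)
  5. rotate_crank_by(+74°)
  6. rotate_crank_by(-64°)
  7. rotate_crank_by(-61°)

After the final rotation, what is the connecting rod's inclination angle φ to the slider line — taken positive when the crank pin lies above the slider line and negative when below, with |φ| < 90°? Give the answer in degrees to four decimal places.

-7.3527

set_geometry: r = 22 mm, L = 252 mm, e = 11 mm; θ ← 0°
rotate_crank_by(-60°): θ ← 0° -60° = -60°
rotate_crank_by(+49°): θ ← -60° +49° = -11°
rotate_crank_by(-43°): θ ← -11° -43° = -54°
rotate_crank_by(+74°): θ ← -54° +74° = 20°
rotate_crank_by(-64°): θ ← 20° -64° = -44°
rotate_crank_by(-61°): θ ← -44° -61° = -105°
crank pin P = (r cos θ, r sin θ) = (-5.694019, -21.250368)
h = r sin θ − e = -21.250368 − 11 = -32.250368
sin φ = h / L = -32.250368 / 252 = -0.12797765
φ = arcsin(-0.12797765) = -7.352744°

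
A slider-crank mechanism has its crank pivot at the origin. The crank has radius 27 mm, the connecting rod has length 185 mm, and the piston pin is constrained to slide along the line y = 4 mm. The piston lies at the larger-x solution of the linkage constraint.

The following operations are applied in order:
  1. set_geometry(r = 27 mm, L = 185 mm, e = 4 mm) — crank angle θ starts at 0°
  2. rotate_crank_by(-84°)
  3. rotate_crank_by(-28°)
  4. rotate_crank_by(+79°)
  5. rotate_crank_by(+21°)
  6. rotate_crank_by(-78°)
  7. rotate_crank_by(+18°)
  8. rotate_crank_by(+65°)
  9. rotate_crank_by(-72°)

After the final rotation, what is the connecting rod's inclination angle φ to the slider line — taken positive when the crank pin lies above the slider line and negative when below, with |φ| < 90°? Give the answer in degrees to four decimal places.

set_geometry: r = 27 mm, L = 185 mm, e = 4 mm; θ ← 0°
rotate_crank_by(-84°): θ ← 0° -84° = -84°
rotate_crank_by(-28°): θ ← -84° -28° = -112°
rotate_crank_by(+79°): θ ← -112° +79° = -33°
rotate_crank_by(+21°): θ ← -33° +21° = -12°
rotate_crank_by(-78°): θ ← -12° -78° = -90°
rotate_crank_by(+18°): θ ← -90° +18° = -72°
rotate_crank_by(+65°): θ ← -72° +65° = -7°
rotate_crank_by(-72°): θ ← -7° -72° = -79°
crank pin P = (r cos θ, r sin θ) = (5.151843, -26.503934)
h = r sin θ − e = -26.503934 − 4 = -30.503934
sin φ = h / L = -30.503934 / 185 = -0.16488613
φ = arcsin(-0.16488613) = -9.490620°

-9.4906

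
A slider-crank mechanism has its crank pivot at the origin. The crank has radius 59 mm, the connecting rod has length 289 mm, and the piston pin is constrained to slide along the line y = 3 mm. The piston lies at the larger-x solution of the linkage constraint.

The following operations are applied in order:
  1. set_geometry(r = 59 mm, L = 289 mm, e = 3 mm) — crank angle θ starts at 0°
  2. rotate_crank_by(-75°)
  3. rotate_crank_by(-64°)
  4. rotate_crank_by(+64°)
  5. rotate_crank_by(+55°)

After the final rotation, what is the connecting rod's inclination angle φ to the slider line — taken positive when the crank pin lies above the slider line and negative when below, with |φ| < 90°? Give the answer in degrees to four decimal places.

-4.6003

set_geometry: r = 59 mm, L = 289 mm, e = 3 mm; θ ← 0°
rotate_crank_by(-75°): θ ← 0° -75° = -75°
rotate_crank_by(-64°): θ ← -75° -64° = -139°
rotate_crank_by(+64°): θ ← -139° +64° = -75°
rotate_crank_by(+55°): θ ← -75° +55° = -20°
crank pin P = (r cos θ, r sin θ) = (55.441865, -20.179188)
h = r sin θ − e = -20.179188 − 3 = -23.179188
sin φ = h / L = -23.179188 / 289 = -0.08020480
φ = arcsin(-0.08020480) = -4.600338°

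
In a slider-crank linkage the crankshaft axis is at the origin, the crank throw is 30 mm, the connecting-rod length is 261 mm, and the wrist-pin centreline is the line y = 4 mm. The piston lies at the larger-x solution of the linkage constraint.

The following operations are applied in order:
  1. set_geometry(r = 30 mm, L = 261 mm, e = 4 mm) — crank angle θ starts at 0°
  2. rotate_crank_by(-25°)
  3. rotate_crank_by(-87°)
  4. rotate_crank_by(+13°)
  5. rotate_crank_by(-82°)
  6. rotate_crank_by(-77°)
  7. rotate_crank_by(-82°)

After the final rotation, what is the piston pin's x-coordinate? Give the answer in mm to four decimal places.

set_geometry: r = 30 mm, L = 261 mm, e = 4 mm; θ ← 0°
rotate_crank_by(-25°): θ ← 0° -25° = -25°
rotate_crank_by(-87°): θ ← -25° -87° = -112°
rotate_crank_by(+13°): θ ← -112° +13° = -99°
rotate_crank_by(-82°): θ ← -99° -82° = -181°
rotate_crank_by(-77°): θ ← -181° -77° = -258°
rotate_crank_by(-82°): θ ← -258° -82° = -340°
crank pin P = (r cos θ, r sin θ) = (28.190779, 10.260604)
h = r sin θ − e = 10.260604 − 4 = 6.260604
x = r cos θ + √(L² − h²) = 28.190779 + √(68121.0 − 39.1952) = 28.190779 + 260.924903 = 289.115681

289.1157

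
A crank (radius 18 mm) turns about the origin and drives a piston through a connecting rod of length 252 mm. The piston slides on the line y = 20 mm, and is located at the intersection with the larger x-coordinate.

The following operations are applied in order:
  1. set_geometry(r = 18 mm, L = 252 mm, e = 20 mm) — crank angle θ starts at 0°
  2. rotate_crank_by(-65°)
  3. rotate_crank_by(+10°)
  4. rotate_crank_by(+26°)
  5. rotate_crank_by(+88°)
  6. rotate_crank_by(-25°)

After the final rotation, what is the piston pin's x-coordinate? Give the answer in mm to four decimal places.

266.7268

set_geometry: r = 18 mm, L = 252 mm, e = 20 mm; θ ← 0°
rotate_crank_by(-65°): θ ← 0° -65° = -65°
rotate_crank_by(+10°): θ ← -65° +10° = -55°
rotate_crank_by(+26°): θ ← -55° +26° = -29°
rotate_crank_by(+88°): θ ← -29° +88° = 59°
rotate_crank_by(-25°): θ ← 59° -25° = 34°
crank pin P = (r cos θ, r sin θ) = (14.922676, 10.065472)
h = r sin θ − e = 10.065472 − 20 = -9.934528
x = r cos θ + √(L² − h²) = 14.922676 + √(63504.0 − 98.6948) = 14.922676 + 251.804101 = 266.726777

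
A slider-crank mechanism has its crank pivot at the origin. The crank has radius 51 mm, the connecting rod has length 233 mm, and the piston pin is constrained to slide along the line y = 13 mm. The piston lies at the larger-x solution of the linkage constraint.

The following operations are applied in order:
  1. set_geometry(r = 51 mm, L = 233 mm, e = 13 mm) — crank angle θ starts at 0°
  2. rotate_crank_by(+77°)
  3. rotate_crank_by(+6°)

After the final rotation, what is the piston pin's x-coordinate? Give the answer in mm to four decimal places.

set_geometry: r = 51 mm, L = 233 mm, e = 13 mm; θ ← 0°
rotate_crank_by(+77°): θ ← 0° +77° = 77°
rotate_crank_by(+6°): θ ← 77° +6° = 83°
crank pin P = (r cos θ, r sin θ) = (6.215337, 50.619854)
h = r sin θ − e = 50.619854 − 13 = 37.619854
x = r cos θ + √(L² − h²) = 6.215337 + √(54289.0 − 1415.2534) = 6.215337 + 229.942920 = 236.158257

236.1583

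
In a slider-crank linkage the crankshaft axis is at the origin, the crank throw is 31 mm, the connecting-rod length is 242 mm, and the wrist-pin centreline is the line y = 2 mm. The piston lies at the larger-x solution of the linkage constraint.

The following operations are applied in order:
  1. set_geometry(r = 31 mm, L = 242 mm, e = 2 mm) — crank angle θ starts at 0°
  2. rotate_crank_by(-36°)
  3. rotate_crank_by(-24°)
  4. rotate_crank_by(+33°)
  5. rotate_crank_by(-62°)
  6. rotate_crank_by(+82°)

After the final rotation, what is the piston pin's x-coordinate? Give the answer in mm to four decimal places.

set_geometry: r = 31 mm, L = 242 mm, e = 2 mm; θ ← 0°
rotate_crank_by(-36°): θ ← 0° -36° = -36°
rotate_crank_by(-24°): θ ← -36° -24° = -60°
rotate_crank_by(+33°): θ ← -60° +33° = -27°
rotate_crank_by(-62°): θ ← -27° -62° = -89°
rotate_crank_by(+82°): θ ← -89° +82° = -7°
crank pin P = (r cos θ, r sin θ) = (30.768931, -3.777950)
h = r sin θ − e = -3.777950 − 2 = -5.777950
x = r cos θ + √(L² − h²) = 30.768931 + √(58564.0 − 33.3847) = 30.768931 + 241.931014 = 272.699944

272.6999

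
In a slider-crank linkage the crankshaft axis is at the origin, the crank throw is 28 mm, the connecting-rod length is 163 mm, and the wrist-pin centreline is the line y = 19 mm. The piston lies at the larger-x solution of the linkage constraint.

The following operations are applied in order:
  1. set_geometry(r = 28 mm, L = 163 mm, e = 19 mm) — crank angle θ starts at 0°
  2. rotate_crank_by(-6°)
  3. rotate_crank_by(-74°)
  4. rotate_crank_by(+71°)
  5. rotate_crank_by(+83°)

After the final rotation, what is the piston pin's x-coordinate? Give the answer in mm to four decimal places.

170.5255

set_geometry: r = 28 mm, L = 163 mm, e = 19 mm; θ ← 0°
rotate_crank_by(-6°): θ ← 0° -6° = -6°
rotate_crank_by(-74°): θ ← -6° -74° = -80°
rotate_crank_by(+71°): θ ← -80° +71° = -9°
rotate_crank_by(+83°): θ ← -9° +83° = 74°
crank pin P = (r cos θ, r sin θ) = (7.717846, 26.915327)
h = r sin θ − e = 26.915327 − 19 = 7.915327
x = r cos θ + √(L² − h²) = 7.717846 + √(26569.0 − 62.6524) = 7.717846 + 162.807701 = 170.525547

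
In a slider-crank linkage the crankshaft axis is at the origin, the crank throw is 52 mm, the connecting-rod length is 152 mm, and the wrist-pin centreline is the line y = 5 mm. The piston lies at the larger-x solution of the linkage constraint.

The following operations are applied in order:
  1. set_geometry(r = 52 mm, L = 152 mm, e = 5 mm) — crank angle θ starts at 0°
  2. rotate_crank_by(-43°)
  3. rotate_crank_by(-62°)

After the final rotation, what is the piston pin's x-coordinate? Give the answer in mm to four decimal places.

set_geometry: r = 52 mm, L = 152 mm, e = 5 mm; θ ← 0°
rotate_crank_by(-43°): θ ← 0° -43° = -43°
rotate_crank_by(-62°): θ ← -43° -62° = -105°
crank pin P = (r cos θ, r sin θ) = (-13.458590, -50.228143)
h = r sin θ − e = -50.228143 − 5 = -55.228143
x = r cos θ + √(L² − h²) = -13.458590 + √(23104.0 − 3050.1478) = -13.458590 + 141.611625 = 128.153034

128.1530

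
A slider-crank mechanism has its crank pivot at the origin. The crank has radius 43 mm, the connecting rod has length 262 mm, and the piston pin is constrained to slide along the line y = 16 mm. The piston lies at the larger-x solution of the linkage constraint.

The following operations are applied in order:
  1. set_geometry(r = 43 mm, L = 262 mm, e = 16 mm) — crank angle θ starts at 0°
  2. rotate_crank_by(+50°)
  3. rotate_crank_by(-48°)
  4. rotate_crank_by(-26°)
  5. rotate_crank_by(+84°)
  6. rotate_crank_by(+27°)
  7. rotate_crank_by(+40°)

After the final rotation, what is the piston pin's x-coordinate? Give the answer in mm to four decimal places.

set_geometry: r = 43 mm, L = 262 mm, e = 16 mm; θ ← 0°
rotate_crank_by(+50°): θ ← 0° +50° = 50°
rotate_crank_by(-48°): θ ← 50° -48° = 2°
rotate_crank_by(-26°): θ ← 2° -26° = -24°
rotate_crank_by(+84°): θ ← -24° +84° = 60°
rotate_crank_by(+27°): θ ← 60° +27° = 87°
rotate_crank_by(+40°): θ ← 87° +40° = 127°
crank pin P = (r cos θ, r sin θ) = (-25.878046, 34.341327)
h = r sin θ − e = 34.341327 − 16 = 18.341327
x = r cos θ + √(L² − h²) = -25.878046 + √(68644.0 − 336.4043) = -25.878046 + 261.357219 = 235.479173

235.4792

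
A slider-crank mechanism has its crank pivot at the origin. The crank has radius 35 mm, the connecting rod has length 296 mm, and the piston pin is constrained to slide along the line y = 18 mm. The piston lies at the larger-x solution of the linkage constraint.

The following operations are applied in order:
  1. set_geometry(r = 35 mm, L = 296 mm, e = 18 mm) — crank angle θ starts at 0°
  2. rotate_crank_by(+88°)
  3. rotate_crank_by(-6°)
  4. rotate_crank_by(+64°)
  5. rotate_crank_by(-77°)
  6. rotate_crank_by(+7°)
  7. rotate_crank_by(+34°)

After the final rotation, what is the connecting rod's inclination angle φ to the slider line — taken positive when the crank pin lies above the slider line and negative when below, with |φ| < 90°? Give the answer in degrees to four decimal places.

set_geometry: r = 35 mm, L = 296 mm, e = 18 mm; θ ← 0°
rotate_crank_by(+88°): θ ← 0° +88° = 88°
rotate_crank_by(-6°): θ ← 88° -6° = 82°
rotate_crank_by(+64°): θ ← 82° +64° = 146°
rotate_crank_by(-77°): θ ← 146° -77° = 69°
rotate_crank_by(+7°): θ ← 69° +7° = 76°
rotate_crank_by(+34°): θ ← 76° +34° = 110°
crank pin P = (r cos θ, r sin θ) = (-11.970705, 32.889242)
h = r sin θ − e = 32.889242 − 18 = 14.889242
sin φ = h / L = 14.889242 / 296 = 0.05030149
φ = arcsin(0.05030149) = 2.883280°

2.8833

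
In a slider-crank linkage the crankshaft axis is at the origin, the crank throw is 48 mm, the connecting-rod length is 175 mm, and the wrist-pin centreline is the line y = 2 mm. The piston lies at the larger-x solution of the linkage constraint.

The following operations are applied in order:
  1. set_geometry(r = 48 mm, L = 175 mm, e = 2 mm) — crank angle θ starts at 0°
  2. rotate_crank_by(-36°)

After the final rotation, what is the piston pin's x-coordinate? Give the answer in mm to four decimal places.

set_geometry: r = 48 mm, L = 175 mm, e = 2 mm; θ ← 0°
rotate_crank_by(-36°): θ ← 0° -36° = -36°
crank pin P = (r cos θ, r sin θ) = (38.832816, -28.213692)
h = r sin θ − e = -28.213692 − 2 = -30.213692
x = r cos θ + √(L² − h²) = 38.832816 + √(30625.0 − 912.8672) = 38.832816 + 172.372077 = 211.204892

211.2049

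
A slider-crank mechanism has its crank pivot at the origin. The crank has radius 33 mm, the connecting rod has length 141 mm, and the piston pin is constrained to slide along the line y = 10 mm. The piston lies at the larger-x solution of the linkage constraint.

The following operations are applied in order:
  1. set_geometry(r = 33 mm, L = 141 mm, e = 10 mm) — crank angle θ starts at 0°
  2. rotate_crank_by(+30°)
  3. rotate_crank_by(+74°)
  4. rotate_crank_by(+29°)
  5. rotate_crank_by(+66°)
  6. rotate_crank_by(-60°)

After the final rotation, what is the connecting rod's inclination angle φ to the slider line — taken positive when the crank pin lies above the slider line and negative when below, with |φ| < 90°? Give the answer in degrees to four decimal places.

set_geometry: r = 33 mm, L = 141 mm, e = 10 mm; θ ← 0°
rotate_crank_by(+30°): θ ← 0° +30° = 30°
rotate_crank_by(+74°): θ ← 30° +74° = 104°
rotate_crank_by(+29°): θ ← 104° +29° = 133°
rotate_crank_by(+66°): θ ← 133° +66° = 199°
rotate_crank_by(-60°): θ ← 199° -60° = 139°
crank pin P = (r cos θ, r sin θ) = (-24.905416, 21.649948)
h = r sin θ − e = 21.649948 − 10 = 11.649948
sin φ = h / L = 11.649948 / 141 = 0.08262374
φ = arcsin(0.08262374) = 4.739395°

4.7394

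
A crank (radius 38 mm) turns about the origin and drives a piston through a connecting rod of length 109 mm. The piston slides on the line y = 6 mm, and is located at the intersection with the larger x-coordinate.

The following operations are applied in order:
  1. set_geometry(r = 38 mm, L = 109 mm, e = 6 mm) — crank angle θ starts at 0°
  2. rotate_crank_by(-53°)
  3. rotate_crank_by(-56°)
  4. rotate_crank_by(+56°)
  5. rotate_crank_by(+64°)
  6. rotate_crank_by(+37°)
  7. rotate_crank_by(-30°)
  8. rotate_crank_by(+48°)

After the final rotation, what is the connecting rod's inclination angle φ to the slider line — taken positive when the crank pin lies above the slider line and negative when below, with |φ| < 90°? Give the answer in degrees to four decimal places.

15.2742

set_geometry: r = 38 mm, L = 109 mm, e = 6 mm; θ ← 0°
rotate_crank_by(-53°): θ ← 0° -53° = -53°
rotate_crank_by(-56°): θ ← -53° -56° = -109°
rotate_crank_by(+56°): θ ← -109° +56° = -53°
rotate_crank_by(+64°): θ ← -53° +64° = 11°
rotate_crank_by(+37°): θ ← 11° +37° = 48°
rotate_crank_by(-30°): θ ← 48° -30° = 18°
rotate_crank_by(+48°): θ ← 18° +48° = 66°
crank pin P = (r cos θ, r sin θ) = (15.455992, 34.714727)
h = r sin θ − e = 34.714727 − 6 = 28.714727
sin φ = h / L = 28.714727 / 109 = 0.26343787
φ = arcsin(0.26343787) = 15.274151°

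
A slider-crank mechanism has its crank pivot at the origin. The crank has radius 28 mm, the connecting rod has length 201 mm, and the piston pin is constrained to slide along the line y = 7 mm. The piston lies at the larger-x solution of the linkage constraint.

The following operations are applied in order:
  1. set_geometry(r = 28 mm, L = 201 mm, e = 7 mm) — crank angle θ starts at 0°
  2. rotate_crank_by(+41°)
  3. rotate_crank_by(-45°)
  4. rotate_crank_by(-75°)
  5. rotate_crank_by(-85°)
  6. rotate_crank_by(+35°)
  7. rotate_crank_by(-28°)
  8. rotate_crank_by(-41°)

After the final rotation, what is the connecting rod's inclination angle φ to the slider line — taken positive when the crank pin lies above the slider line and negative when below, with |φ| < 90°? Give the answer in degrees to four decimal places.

0.4710

set_geometry: r = 28 mm, L = 201 mm, e = 7 mm; θ ← 0°
rotate_crank_by(+41°): θ ← 0° +41° = 41°
rotate_crank_by(-45°): θ ← 41° -45° = -4°
rotate_crank_by(-75°): θ ← -4° -75° = -79°
rotate_crank_by(-85°): θ ← -79° -85° = -164°
rotate_crank_by(+35°): θ ← -164° +35° = -129°
rotate_crank_by(-28°): θ ← -129° -28° = -157°
rotate_crank_by(-41°): θ ← -157° -41° = -198°
crank pin P = (r cos θ, r sin θ) = (-26.629582, 8.652476)
h = r sin θ − e = 8.652476 − 7 = 1.652476
sin φ = h / L = 1.652476 / 201 = 0.00822127
φ = arcsin(0.00822127) = 0.471050°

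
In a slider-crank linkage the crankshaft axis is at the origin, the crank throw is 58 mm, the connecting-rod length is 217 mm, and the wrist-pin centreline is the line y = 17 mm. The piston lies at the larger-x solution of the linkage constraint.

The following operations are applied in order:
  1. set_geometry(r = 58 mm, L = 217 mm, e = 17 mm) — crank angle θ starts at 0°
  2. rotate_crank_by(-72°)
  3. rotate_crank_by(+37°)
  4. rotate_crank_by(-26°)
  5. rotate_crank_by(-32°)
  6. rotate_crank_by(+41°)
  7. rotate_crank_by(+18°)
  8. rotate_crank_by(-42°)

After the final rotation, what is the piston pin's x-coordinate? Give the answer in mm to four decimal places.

218.2849

set_geometry: r = 58 mm, L = 217 mm, e = 17 mm; θ ← 0°
rotate_crank_by(-72°): θ ← 0° -72° = -72°
rotate_crank_by(+37°): θ ← -72° +37° = -35°
rotate_crank_by(-26°): θ ← -35° -26° = -61°
rotate_crank_by(-32°): θ ← -61° -32° = -93°
rotate_crank_by(+41°): θ ← -93° +41° = -52°
rotate_crank_by(+18°): θ ← -52° +18° = -34°
rotate_crank_by(-42°): θ ← -34° -42° = -76°
crank pin P = (r cos θ, r sin θ) = (14.031470, -56.277152)
h = r sin θ − e = -56.277152 − 17 = -73.277152
x = r cos θ + √(L² − h²) = 14.031470 + √(47089.0 − 5369.5410) = 14.031470 + 204.253419 = 218.284888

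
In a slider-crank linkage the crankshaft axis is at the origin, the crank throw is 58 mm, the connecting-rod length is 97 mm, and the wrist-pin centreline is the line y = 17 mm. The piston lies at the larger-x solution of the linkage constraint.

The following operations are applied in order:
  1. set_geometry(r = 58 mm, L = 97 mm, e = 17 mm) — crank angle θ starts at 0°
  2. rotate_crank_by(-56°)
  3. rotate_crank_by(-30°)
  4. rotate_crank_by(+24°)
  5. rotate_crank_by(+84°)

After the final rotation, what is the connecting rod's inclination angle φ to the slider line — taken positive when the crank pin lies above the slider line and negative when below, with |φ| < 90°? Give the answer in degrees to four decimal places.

set_geometry: r = 58 mm, L = 97 mm, e = 17 mm; θ ← 0°
rotate_crank_by(-56°): θ ← 0° -56° = -56°
rotate_crank_by(-30°): θ ← -56° -30° = -86°
rotate_crank_by(+24°): θ ← -86° +24° = -62°
rotate_crank_by(+84°): θ ← -62° +84° = 22°
crank pin P = (r cos θ, r sin θ) = (53.776664, 21.727182)
h = r sin θ − e = 21.727182 − 17 = 4.727182
sin φ = h / L = 4.727182 / 97 = 0.04873384
φ = arcsin(0.04873384) = 2.793350°

2.7933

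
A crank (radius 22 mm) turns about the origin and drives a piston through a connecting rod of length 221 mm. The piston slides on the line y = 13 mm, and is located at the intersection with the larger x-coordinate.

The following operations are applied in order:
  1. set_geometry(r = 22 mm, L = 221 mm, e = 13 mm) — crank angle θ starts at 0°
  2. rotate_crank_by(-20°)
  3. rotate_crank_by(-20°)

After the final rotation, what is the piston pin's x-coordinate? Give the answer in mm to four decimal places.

236.1800

set_geometry: r = 22 mm, L = 221 mm, e = 13 mm; θ ← 0°
rotate_crank_by(-20°): θ ← 0° -20° = -20°
rotate_crank_by(-20°): θ ← -20° -20° = -40°
crank pin P = (r cos θ, r sin θ) = (16.852978, -14.141327)
h = r sin θ − e = -14.141327 − 13 = -27.141327
x = r cos θ + √(L² − h²) = 16.852978 + √(48841.0 − 736.6517) = 16.852978 + 219.327035 = 236.180013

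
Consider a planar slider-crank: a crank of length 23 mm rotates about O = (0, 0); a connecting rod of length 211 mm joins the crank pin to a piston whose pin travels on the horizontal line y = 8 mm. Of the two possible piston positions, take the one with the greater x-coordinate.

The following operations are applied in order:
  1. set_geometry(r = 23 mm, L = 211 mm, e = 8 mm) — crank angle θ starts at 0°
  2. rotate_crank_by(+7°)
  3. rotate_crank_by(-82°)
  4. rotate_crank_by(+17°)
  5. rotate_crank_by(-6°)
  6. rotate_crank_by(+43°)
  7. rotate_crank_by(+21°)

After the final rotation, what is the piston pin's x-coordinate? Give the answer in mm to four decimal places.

set_geometry: r = 23 mm, L = 211 mm, e = 8 mm; θ ← 0°
rotate_crank_by(+7°): θ ← 0° +7° = 7°
rotate_crank_by(-82°): θ ← 7° -82° = -75°
rotate_crank_by(+17°): θ ← -75° +17° = -58°
rotate_crank_by(-6°): θ ← -58° -6° = -64°
rotate_crank_by(+43°): θ ← -64° +43° = -21°
rotate_crank_by(+21°): θ ← -21° +21° = 0°
crank pin P = (r cos θ, r sin θ) = (23.000000, 0.000000)
h = r sin θ − e = 0.000000 − 8 = -8.000000
x = r cos θ + √(L² − h²) = 23.000000 + √(44521.0 − 64.0000) = 23.000000 + 210.848287 = 233.848287

233.8483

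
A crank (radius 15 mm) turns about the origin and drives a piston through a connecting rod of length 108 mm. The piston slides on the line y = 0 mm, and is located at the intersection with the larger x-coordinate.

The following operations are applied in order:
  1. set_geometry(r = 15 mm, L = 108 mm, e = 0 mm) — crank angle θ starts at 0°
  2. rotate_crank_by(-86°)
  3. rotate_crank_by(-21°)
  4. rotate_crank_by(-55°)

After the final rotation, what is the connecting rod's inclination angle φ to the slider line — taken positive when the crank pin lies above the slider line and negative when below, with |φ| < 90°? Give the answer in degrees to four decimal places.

set_geometry: r = 15 mm, L = 108 mm, e = 0 mm; θ ← 0°
rotate_crank_by(-86°): θ ← 0° -86° = -86°
rotate_crank_by(-21°): θ ← -86° -21° = -107°
rotate_crank_by(-55°): θ ← -107° -55° = -162°
crank pin P = (r cos θ, r sin θ) = (-14.265848, -4.635255)
h = r sin θ − e = -4.635255 − 0 = -4.635255
sin φ = h / L = -4.635255 / 108 = -0.04291903
φ = arcsin(-0.04291903) = -2.459835°

-2.4598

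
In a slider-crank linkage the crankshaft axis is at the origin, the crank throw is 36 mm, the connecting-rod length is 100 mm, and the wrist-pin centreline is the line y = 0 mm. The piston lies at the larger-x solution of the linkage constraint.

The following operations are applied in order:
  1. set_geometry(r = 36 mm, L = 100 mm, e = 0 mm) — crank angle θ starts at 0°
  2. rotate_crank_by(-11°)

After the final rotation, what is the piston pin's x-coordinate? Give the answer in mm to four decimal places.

set_geometry: r = 36 mm, L = 100 mm, e = 0 mm; θ ← 0°
rotate_crank_by(-11°): θ ← 0° -11° = -11°
crank pin P = (r cos θ, r sin θ) = (35.338579, -6.869124)
h = r sin θ − e = -6.869124 − 0 = -6.869124
x = r cos θ + √(L² − h²) = 35.338579 + √(10000.0 − 47.1849) = 35.338579 + 99.763797 = 135.102375

135.1024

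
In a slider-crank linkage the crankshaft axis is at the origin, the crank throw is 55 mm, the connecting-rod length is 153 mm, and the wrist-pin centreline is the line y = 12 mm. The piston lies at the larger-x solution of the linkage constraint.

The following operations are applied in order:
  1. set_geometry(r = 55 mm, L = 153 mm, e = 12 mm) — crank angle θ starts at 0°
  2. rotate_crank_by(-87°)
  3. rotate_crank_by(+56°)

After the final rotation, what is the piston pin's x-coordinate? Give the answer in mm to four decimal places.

194.7339

set_geometry: r = 55 mm, L = 153 mm, e = 12 mm; θ ← 0°
rotate_crank_by(-87°): θ ← 0° -87° = -87°
rotate_crank_by(+56°): θ ← -87° +56° = -31°
crank pin P = (r cos θ, r sin θ) = (47.144202, -28.327094)
h = r sin θ − e = -28.327094 − 12 = -40.327094
x = r cos θ + √(L² − h²) = 47.144202 + √(23409.0 − 1626.2745) = 47.144202 + 147.589720 = 194.733922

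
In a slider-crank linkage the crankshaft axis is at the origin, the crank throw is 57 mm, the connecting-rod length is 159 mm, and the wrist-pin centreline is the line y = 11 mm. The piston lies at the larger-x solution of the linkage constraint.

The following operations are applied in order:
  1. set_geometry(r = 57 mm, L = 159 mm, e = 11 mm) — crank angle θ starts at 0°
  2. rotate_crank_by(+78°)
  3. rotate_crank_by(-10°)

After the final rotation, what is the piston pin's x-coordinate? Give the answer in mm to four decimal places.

174.7463

set_geometry: r = 57 mm, L = 159 mm, e = 11 mm; θ ← 0°
rotate_crank_by(+78°): θ ← 0° +78° = 78°
rotate_crank_by(-10°): θ ← 78° -10° = 68°
crank pin P = (r cos θ, r sin θ) = (21.352576, 52.849480)
h = r sin θ − e = 52.849480 − 11 = 41.849480
x = r cos θ + √(L² − h²) = 21.352576 + √(25281.0 − 1751.3790) = 21.352576 + 153.393680 = 174.746256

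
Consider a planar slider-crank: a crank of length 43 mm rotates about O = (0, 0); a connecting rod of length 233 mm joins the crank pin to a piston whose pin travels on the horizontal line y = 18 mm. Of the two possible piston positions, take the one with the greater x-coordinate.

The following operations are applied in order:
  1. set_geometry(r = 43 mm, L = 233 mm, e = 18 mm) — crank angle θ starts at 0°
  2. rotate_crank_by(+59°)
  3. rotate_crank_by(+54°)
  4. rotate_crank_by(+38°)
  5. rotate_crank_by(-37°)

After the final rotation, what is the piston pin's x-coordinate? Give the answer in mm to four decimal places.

set_geometry: r = 43 mm, L = 233 mm, e = 18 mm; θ ← 0°
rotate_crank_by(+59°): θ ← 0° +59° = 59°
rotate_crank_by(+54°): θ ← 59° +54° = 113°
rotate_crank_by(+38°): θ ← 113° +38° = 151°
rotate_crank_by(-37°): θ ← 151° -37° = 114°
crank pin P = (r cos θ, r sin θ) = (-17.489676, 39.282455)
h = r sin θ − e = 39.282455 − 18 = 21.282455
x = r cos θ + √(L² − h²) = -17.489676 + √(54289.0 − 452.9429) = -17.489676 + 232.025984 = 214.536308

214.5363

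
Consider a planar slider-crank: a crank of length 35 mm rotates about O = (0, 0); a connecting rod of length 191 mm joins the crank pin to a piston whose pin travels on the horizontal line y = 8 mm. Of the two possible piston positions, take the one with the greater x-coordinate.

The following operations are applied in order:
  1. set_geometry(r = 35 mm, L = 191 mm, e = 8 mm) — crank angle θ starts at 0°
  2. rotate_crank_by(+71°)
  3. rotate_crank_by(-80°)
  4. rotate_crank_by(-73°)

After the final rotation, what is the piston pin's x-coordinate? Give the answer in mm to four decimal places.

set_geometry: r = 35 mm, L = 191 mm, e = 8 mm; θ ← 0°
rotate_crank_by(+71°): θ ← 0° +71° = 71°
rotate_crank_by(-80°): θ ← 71° -80° = -9°
rotate_crank_by(-73°): θ ← -9° -73° = -82°
crank pin P = (r cos θ, r sin θ) = (4.871059, -34.659382)
h = r sin θ − e = -34.659382 − 8 = -42.659382
x = r cos θ + √(L² − h²) = 4.871059 + √(36481.0 − 1819.8229) = 4.871059 + 186.175125 = 191.046183

191.0462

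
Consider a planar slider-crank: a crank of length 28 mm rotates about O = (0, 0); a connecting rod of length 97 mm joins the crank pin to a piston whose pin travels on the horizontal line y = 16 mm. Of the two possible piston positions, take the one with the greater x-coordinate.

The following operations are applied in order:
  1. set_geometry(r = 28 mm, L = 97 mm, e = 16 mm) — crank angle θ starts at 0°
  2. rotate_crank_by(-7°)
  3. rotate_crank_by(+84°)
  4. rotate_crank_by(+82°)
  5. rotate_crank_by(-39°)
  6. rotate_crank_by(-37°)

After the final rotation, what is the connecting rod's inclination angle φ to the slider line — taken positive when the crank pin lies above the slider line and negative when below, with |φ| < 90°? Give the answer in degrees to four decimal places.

6.9821

set_geometry: r = 28 mm, L = 97 mm, e = 16 mm; θ ← 0°
rotate_crank_by(-7°): θ ← 0° -7° = -7°
rotate_crank_by(+84°): θ ← -7° +84° = 77°
rotate_crank_by(+82°): θ ← 77° +82° = 159°
rotate_crank_by(-39°): θ ← 159° -39° = 120°
rotate_crank_by(-37°): θ ← 120° -37° = 83°
crank pin P = (r cos θ, r sin θ) = (3.412342, 27.791292)
h = r sin θ − e = 27.791292 − 16 = 11.791292
sin φ = h / L = 11.791292 / 97 = 0.12155971
φ = arcsin(0.12155971) = 6.982127°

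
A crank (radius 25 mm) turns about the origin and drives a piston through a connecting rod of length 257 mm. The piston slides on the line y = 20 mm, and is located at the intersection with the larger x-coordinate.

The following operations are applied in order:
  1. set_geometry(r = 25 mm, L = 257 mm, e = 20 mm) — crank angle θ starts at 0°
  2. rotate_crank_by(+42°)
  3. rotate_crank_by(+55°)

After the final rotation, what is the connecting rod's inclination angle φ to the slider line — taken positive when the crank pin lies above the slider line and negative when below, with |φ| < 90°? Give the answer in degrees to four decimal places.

1.0732

set_geometry: r = 25 mm, L = 257 mm, e = 20 mm; θ ← 0°
rotate_crank_by(+42°): θ ← 0° +42° = 42°
rotate_crank_by(+55°): θ ← 42° +55° = 97°
crank pin P = (r cos θ, r sin θ) = (-3.046734, 24.813654)
h = r sin θ − e = 24.813654 − 20 = 4.813654
sin φ = h / L = 4.813654 / 257 = 0.01873017
φ = arcsin(0.01873017) = 1.073222°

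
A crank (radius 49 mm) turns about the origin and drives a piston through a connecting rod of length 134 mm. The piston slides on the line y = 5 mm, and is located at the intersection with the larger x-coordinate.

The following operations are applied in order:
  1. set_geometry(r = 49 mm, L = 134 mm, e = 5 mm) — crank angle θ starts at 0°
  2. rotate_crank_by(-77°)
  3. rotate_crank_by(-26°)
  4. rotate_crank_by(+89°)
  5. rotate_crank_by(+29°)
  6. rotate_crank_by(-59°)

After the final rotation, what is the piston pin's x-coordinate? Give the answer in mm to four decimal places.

163.4351

set_geometry: r = 49 mm, L = 134 mm, e = 5 mm; θ ← 0°
rotate_crank_by(-77°): θ ← 0° -77° = -77°
rotate_crank_by(-26°): θ ← -77° -26° = -103°
rotate_crank_by(+89°): θ ← -103° +89° = -14°
rotate_crank_by(+29°): θ ← -14° +29° = 15°
rotate_crank_by(-59°): θ ← 15° -59° = -44°
crank pin P = (r cos θ, r sin θ) = (35.247650, -34.038260)
h = r sin θ − e = -34.038260 − 5 = -39.038260
x = r cos θ + √(L² − h²) = 35.247650 + √(17956.0 − 1523.9858) = 35.247650 + 128.187418 = 163.435069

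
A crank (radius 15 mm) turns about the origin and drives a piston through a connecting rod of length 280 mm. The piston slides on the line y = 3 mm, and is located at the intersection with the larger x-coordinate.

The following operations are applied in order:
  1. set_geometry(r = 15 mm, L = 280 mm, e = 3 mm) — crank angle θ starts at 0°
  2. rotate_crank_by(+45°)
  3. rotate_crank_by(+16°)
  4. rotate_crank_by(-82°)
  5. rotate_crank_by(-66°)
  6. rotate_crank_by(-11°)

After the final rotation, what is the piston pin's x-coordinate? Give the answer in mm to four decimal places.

277.3426

set_geometry: r = 15 mm, L = 280 mm, e = 3 mm; θ ← 0°
rotate_crank_by(+45°): θ ← 0° +45° = 45°
rotate_crank_by(+16°): θ ← 45° +16° = 61°
rotate_crank_by(-82°): θ ← 61° -82° = -21°
rotate_crank_by(-66°): θ ← -21° -66° = -87°
rotate_crank_by(-11°): θ ← -87° -11° = -98°
crank pin P = (r cos θ, r sin θ) = (-2.087597, -14.854021)
h = r sin θ − e = -14.854021 − 3 = -17.854021
x = r cos θ + √(L² − h²) = -2.087597 + √(78400.0 − 318.7661) = -2.087597 + 279.430195 = 277.342599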